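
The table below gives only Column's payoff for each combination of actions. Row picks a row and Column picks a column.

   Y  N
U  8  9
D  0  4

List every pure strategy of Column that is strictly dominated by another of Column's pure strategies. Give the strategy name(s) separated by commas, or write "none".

Y

N strictly dominates Y — U: 9>8, D: 4>0.
N: no other strategy beats it everywhere (Y at U (9>8)).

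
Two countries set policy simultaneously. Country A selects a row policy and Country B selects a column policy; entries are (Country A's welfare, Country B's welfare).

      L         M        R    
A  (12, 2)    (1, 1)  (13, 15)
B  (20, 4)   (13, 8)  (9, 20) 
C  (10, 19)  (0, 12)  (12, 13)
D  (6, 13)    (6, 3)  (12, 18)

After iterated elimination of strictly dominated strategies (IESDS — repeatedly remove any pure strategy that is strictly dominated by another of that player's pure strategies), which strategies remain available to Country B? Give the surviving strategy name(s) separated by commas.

Row C is eliminated: A beats it against every remaining column (L: 12>10, M: 1>0, R: 13>12).
For Country B, R strictly dominates L on the remaining rows (A: 15>2, B: 20>4, D: 18>13); eliminate L.
Column M is eliminated: R beats it against every remaining row (A: 15>1, B: 20>8, D: 18>3).
Row B is eliminated: A beats it against every remaining column (R: 13>9).
Country A's strategy D is strictly dominated by A (R: 13>12) and is removed.
Among the remaining strategies, none is strictly dominated by another pure strategy of the same player, so the elimination stops.
Surviving strategies — Country A: {A}; Country B: {R}.

R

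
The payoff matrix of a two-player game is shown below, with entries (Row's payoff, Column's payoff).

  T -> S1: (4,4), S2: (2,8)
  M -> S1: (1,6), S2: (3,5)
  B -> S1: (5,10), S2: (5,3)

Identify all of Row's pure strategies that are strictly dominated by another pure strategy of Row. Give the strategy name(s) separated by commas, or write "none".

T, M

T: dominated, since B does at least as well everywhere (S1: 5>4, S2: 5>2).
M is strictly dominated by B (S1: 5>1, S2: 5>3).
B: no other strategy beats it everywhere (T at S1 (5>4); M at S1 (5>1)).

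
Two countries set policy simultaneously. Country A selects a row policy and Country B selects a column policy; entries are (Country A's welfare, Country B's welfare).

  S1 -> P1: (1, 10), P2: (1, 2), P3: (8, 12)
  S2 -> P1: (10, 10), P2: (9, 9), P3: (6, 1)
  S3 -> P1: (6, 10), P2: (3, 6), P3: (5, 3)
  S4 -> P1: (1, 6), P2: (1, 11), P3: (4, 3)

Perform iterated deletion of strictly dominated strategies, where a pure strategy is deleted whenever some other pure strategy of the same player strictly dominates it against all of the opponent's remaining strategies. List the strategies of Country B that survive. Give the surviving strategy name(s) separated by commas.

Row S3 is eliminated: S2 beats it against every remaining column (P1: 10>6, P2: 9>3, P3: 6>5).
Country A's strategy S4 is strictly dominated by S2 (P1: 10>1, P2: 9>1, P3: 6>4) and is removed.
Country B's strategy P2 is strictly dominated by P1 (S1: 10>2, S2: 10>9) and is removed.
Among the remaining strategies, none is strictly dominated by another pure strategy of the same player, so the elimination stops.
Surviving strategies — Country A: {S1, S2}; Country B: {P1, P3}.

P1, P3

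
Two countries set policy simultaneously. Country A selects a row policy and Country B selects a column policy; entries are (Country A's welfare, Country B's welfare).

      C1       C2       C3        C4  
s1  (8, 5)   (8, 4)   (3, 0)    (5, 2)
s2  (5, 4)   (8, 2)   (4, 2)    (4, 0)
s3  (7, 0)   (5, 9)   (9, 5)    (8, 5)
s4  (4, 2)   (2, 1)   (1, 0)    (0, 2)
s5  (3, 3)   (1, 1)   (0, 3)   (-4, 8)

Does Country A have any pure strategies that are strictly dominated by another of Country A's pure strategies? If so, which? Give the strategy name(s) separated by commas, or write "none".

s4, s5

Nothing dominates s1: s2 at C1 (8>5); s3 at C1 (8>7); s4 at C1 (8>4); s5 at C1 (8>3).
s2: no other strategy beats it everywhere (s1 at C2 (8=8); s3 at C2 (8>5); s4 at C1 (5>4); s5 at C1 (5>3)).
s3 is not dominated — it holds its own against s1 at C3 (9>3); s2 at C1 (7>5); s4 at C1 (7>4); s5 at C1 (7>3).
s4: dominated, since s1 does at least as well everywhere (C1: 8>4, C2: 8>2, C3: 3>1, C4: 5>0).
s5 is strictly dominated by s1 (C1: 8>3, C2: 8>1, C3: 3>0, C4: 5>-4).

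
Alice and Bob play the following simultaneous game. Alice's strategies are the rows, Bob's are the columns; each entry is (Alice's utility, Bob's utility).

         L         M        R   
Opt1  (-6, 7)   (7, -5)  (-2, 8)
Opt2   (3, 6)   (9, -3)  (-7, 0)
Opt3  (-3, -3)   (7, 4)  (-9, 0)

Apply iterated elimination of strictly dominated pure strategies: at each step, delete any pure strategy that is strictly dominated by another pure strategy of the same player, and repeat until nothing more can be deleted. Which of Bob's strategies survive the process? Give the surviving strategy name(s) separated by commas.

Alice's strategy Opt3 is strictly dominated by Opt2 (L: 3>-3, M: 9>7, R: -7>-9) and is removed.
For Bob, L strictly dominates M on the remaining rows (Opt1: 7>-5, Opt2: 6>-3); eliminate M.
Among the remaining strategies, none is strictly dominated by another pure strategy of the same player, so the elimination stops.
Surviving strategies — Alice: {Opt1, Opt2}; Bob: {L, R}.

L, R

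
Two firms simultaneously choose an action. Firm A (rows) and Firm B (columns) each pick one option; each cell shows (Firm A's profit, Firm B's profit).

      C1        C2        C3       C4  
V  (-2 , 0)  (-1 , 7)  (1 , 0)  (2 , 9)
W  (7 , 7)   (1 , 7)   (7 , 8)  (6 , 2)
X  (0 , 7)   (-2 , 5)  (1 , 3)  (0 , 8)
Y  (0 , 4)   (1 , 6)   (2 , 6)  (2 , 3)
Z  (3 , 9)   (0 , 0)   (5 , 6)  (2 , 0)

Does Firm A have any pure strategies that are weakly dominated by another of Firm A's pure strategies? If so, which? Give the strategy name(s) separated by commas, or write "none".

V, X, Y, Z

V: dominated, since W does at least as well everywhere (C1: 7>-2, C2: 1>-1, C3: 7>1, C4: 6>2).
Nothing dominates W: V at C1 (7>-2); X at C1 (7>0); Y at C1 (7>0); Z at C1 (7>3).
X: dominated, since W does at least as well everywhere (C1: 7>0, C2: 1>-2, C3: 7>1, C4: 6>0).
W weakly dominates Y — C1: 7>0, C2: 1=1, C3: 7>2, C4: 6>2.
Z is weakly dominated by W (C1: 7>3, C2: 1>0, C3: 7>5, C4: 6>2).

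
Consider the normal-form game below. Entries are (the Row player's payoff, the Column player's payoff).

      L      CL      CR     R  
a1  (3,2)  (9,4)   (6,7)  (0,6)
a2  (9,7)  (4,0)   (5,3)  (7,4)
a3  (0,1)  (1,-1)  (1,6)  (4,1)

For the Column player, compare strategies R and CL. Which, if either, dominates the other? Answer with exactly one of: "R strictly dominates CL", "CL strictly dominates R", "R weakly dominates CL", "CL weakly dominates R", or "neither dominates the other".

R's payoffs vs CL's, by the Row player's action — a1: 6>4, a2: 4>0, a3: 1>-1.
Every comparison favours R, so R strictly dominates CL.

R strictly dominates CL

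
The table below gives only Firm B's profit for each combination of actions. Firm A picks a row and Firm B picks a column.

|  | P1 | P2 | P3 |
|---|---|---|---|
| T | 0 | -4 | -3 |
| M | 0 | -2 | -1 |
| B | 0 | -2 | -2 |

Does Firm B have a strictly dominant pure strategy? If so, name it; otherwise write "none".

P1

P1 vs P2: T: 0>-4, M: 0>-2, B: 0>-2.
P1 vs P3: T: 0>-3, M: 0>-1, B: 0>-2.
P1 strictly beats every other strategy against every opponent action, so it is strictly dominant.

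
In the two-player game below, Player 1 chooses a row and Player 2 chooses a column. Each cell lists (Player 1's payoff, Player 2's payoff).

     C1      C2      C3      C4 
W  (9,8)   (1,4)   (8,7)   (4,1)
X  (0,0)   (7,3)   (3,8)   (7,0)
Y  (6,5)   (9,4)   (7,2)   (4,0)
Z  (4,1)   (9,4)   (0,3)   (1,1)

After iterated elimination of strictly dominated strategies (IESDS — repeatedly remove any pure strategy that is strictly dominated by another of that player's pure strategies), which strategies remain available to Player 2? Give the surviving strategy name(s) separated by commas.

For Player 2, C2 strictly dominates C4 on the remaining rows (W: 4>1, X: 3>0, Y: 4>0, Z: 4>1); eliminate C4.
For Player 1, Y strictly dominates X on the remaining columns (C1: 6>0, C2: 9>7, C3: 7>3); eliminate X.
Among the remaining strategies, none is strictly dominated by another pure strategy of the same player, so the elimination stops.
Surviving strategies — Player 1: {W, Y, Z}; Player 2: {C1, C2, C3}.

C1, C2, C3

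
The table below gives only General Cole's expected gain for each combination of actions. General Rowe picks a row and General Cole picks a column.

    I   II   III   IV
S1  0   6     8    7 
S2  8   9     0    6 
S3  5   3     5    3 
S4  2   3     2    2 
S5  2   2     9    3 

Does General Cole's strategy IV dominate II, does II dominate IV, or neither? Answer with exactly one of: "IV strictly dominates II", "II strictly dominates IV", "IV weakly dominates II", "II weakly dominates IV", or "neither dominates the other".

Compare IV to II across each choice by General Rowe: S1: 7>6, S2: 6<9, S3: 3=3, S4: 2<3, S5: 3>2.
IV does better at S1, S5 but worse at S2, S4; neither strategy dominates the other.

neither dominates the other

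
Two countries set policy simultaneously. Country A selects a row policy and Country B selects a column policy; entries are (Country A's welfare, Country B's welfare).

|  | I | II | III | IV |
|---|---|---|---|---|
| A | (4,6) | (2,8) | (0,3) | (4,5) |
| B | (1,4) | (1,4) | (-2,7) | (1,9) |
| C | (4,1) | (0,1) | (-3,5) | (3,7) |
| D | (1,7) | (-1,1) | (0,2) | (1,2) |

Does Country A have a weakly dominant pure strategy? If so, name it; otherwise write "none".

A vs B: I: 4>1, II: 2>1, III: 0>-2, IV: 4>1.
A vs C: I: 4=4, II: 2>0, III: 0>-3, IV: 4>3.
A vs D: I: 4>1, II: 2>-1, III: 0=0, IV: 4>1.
A is at least as good as every other strategy against every opponent action, so it is weakly dominant.

A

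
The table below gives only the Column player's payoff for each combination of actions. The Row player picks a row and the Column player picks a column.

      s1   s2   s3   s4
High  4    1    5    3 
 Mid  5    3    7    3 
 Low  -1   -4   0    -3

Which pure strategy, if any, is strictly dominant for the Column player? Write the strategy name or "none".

s3 vs s1: High: 5>4, Mid: 7>5, Low: 0>-1.
s3 vs s2: High: 5>1, Mid: 7>3, Low: 0>-4.
s3 vs s4: High: 5>3, Mid: 7>3, Low: 0>-3.
s3 strictly beats every other strategy against every opponent action, so it is strictly dominant.

s3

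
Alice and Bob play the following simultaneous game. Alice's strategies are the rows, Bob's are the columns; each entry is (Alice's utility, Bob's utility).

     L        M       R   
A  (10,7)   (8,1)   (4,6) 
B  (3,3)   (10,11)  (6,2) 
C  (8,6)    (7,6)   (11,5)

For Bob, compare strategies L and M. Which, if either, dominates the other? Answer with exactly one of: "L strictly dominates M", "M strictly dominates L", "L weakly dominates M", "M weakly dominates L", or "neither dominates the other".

L's payoffs vs M's, by Alice's action — A: 7>1, B: 3<11, C: 6=6.
L does better at A but worse at B; neither strategy dominates the other.

neither dominates the other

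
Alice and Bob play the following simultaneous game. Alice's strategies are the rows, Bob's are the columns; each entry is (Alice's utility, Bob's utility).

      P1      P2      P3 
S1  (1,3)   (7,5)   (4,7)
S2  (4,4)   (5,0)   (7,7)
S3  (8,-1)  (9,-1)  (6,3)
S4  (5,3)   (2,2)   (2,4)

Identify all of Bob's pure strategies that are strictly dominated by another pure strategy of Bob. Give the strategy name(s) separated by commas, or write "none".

P1, P2

P3 strictly dominates P1 — S1: 7>3, S2: 7>4, S3: 3>-1, S4: 4>3.
P2 is strictly dominated by P3 (S1: 7>5, S2: 7>0, S3: 3>-1, S4: 4>2).
P3 is not dominated — it holds its own against P1 at S1 (7>3); P2 at S1 (7>5).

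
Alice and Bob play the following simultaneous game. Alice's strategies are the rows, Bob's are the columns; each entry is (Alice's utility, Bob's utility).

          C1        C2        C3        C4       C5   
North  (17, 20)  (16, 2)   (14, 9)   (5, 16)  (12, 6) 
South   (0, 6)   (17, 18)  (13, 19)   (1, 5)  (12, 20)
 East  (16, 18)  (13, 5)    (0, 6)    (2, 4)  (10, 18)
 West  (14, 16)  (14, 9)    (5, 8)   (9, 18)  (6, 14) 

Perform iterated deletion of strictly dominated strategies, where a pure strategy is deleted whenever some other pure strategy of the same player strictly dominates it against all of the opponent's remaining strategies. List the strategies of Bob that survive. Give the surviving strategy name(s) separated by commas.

C1, C3, C4, C5

Alice's strategy East is strictly dominated by North (C1: 17>16, C2: 16>13, C3: 14>0, C4: 5>2, C5: 12>10) and is removed.
For Bob, C5 strictly dominates C2 on the remaining rows (North: 6>2, South: 20>18, West: 14>9); eliminate C2.
Among the remaining strategies, none is strictly dominated by another pure strategy of the same player, so the elimination stops.
Surviving strategies — Alice: {North, South, West}; Bob: {C1, C3, C4, C5}.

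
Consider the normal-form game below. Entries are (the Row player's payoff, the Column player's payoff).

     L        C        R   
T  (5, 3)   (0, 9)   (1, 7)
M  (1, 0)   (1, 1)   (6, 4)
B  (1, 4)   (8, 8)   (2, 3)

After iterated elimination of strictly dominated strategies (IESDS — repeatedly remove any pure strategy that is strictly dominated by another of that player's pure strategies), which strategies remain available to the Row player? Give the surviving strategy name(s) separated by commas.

Column L is eliminated: C beats it against every remaining row (T: 9>3, M: 1>0, B: 8>4).
For the Row player, M strictly dominates T on the remaining columns (C: 1>0, R: 6>1); eliminate T.
Among the remaining strategies, none is strictly dominated by another pure strategy of the same player, so the elimination stops.
Surviving strategies — the Row player: {M, B}; the Column player: {C, R}.

M, B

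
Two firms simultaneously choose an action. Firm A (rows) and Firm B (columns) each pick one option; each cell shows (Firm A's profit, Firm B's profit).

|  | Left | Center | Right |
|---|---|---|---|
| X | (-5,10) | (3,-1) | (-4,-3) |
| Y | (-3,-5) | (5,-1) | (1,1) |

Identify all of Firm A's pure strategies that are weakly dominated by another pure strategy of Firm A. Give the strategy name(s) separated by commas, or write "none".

Y weakly dominates X — Left: -3>-5, Center: 5>3, Right: 1>-4.
Nothing dominates Y: X at Left (-3>-5).

X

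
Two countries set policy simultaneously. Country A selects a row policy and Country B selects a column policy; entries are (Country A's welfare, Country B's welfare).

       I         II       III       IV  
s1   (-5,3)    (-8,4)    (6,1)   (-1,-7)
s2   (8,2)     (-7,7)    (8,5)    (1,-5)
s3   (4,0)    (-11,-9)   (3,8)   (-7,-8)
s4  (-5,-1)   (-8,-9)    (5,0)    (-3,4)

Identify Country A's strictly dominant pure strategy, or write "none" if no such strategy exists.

s2

s2 vs s1: I: 8>-5, II: -7>-8, III: 8>6, IV: 1>-1.
s2 vs s3: I: 8>4, II: -7>-11, III: 8>3, IV: 1>-7.
s2 vs s4: I: 8>-5, II: -7>-8, III: 8>5, IV: 1>-3.
s2 strictly beats every other strategy against every opponent action, so it is strictly dominant.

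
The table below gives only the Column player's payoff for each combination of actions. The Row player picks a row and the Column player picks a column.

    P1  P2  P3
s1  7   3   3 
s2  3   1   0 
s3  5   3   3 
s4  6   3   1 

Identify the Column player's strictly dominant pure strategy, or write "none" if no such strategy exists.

P1 vs P2: s1: 7>3, s2: 3>1, s3: 5>3, s4: 6>3.
P1 vs P3: s1: 7>3, s2: 3>0, s3: 5>3, s4: 6>1.
P1 strictly beats every other strategy against every opponent action, so it is strictly dominant.

P1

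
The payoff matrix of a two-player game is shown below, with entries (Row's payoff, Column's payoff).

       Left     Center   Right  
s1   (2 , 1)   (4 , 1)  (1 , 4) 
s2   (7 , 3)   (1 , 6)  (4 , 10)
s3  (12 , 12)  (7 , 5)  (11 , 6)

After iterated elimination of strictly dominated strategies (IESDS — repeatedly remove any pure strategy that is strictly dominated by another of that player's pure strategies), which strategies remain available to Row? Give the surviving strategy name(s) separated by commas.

For Row, s3 strictly dominates s1 on the remaining columns (Left: 12>2, Center: 7>4, Right: 11>1); eliminate s1.
For Row, s3 strictly dominates s2 on the remaining columns (Left: 12>7, Center: 7>1, Right: 11>4); eliminate s2.
Column's strategy Center is strictly dominated by Left (s3: 12>5) and is removed.
Column Right is eliminated: Left beats it against every remaining row (s3: 12>6).
Among the remaining strategies, none is strictly dominated by another pure strategy of the same player, so the elimination stops.
Surviving strategies — Row: {s3}; Column: {Left}.

s3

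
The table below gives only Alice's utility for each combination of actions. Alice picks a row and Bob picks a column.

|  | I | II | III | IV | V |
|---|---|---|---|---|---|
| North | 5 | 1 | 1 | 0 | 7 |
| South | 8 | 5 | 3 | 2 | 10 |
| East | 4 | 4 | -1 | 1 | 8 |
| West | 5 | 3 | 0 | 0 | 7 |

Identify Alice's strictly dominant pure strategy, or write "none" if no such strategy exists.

South vs North: I: 8>5, II: 5>1, III: 3>1, IV: 2>0, V: 10>7.
South vs East: I: 8>4, II: 5>4, III: 3>-1, IV: 2>1, V: 10>8.
South vs West: I: 8>5, II: 5>3, III: 3>0, IV: 2>0, V: 10>7.
South strictly beats every other strategy against every opponent action, so it is strictly dominant.

South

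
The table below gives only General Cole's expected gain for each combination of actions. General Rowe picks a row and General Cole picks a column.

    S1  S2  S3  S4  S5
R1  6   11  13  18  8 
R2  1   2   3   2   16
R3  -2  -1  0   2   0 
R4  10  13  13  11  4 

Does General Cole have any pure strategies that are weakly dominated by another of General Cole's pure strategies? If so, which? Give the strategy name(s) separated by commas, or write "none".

S1, S2

S1 is weakly dominated by S2 (R1: 11>6, R2: 2>1, R3: -1>-2, R4: 13>10).
S2 is weakly dominated by S3 (R1: 13>11, R2: 3>2, R3: 0>-1, R4: 13=13).
Nothing dominates S3: S1 at R1 (13>6); S2 at R1 (13>11); S4 at R2 (3>2); S5 at R1 (13>8).
S4: no other strategy beats it everywhere (S1 at R1 (18>6); S2 at R1 (18>11); S3 at R1 (18>13); S5 at R1 (18>8)).
S5: no other strategy beats it everywhere (S1 at R1 (8>6); S2 at R2 (16>2); S3 at R2 (16>3); S4 at R2 (16>2)).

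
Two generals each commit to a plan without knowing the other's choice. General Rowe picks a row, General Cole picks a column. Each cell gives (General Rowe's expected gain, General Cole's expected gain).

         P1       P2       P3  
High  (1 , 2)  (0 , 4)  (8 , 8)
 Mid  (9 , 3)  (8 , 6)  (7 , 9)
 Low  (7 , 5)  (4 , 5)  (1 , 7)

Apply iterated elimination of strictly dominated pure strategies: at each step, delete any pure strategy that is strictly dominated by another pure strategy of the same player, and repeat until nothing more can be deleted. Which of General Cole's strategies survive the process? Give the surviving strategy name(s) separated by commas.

For General Rowe, Mid strictly dominates Low on the remaining columns (P1: 9>7, P2: 8>4, P3: 7>1); eliminate Low.
General Cole's strategy P1 is strictly dominated by P2 (High: 4>2, Mid: 6>3) and is removed.
Column P2 is eliminated: P3 beats it against every remaining row (High: 8>4, Mid: 9>6).
General Rowe's strategy Mid is strictly dominated by High (P3: 8>7) and is removed.
Among the remaining strategies, none is strictly dominated by another pure strategy of the same player, so the elimination stops.
Surviving strategies — General Rowe: {High}; General Cole: {P3}.

P3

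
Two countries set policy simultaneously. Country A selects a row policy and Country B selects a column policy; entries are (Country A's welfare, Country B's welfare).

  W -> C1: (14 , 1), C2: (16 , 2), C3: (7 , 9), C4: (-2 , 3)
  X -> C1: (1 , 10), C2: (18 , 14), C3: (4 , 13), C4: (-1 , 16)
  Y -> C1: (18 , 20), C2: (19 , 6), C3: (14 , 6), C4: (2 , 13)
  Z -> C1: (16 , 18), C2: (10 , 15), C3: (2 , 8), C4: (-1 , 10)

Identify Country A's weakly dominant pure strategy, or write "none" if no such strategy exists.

Y vs W: C1: 18>14, C2: 19>16, C3: 14>7, C4: 2>-2.
Y vs X: C1: 18>1, C2: 19>18, C3: 14>4, C4: 2>-1.
Y vs Z: C1: 18>16, C2: 19>10, C3: 14>2, C4: 2>-1.
Y is at least as good as every other strategy against every opponent action, so it is weakly dominant.

Y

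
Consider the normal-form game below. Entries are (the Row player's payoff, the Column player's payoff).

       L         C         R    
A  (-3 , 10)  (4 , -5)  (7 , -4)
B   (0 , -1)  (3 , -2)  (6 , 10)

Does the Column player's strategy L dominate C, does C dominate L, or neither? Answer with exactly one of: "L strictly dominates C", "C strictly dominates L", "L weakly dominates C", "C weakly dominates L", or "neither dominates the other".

L strictly dominates C

Compare L to C across every action of the Row player: A: 10>-5, B: -1>-2.
Every comparison favours L, so L strictly dominates C.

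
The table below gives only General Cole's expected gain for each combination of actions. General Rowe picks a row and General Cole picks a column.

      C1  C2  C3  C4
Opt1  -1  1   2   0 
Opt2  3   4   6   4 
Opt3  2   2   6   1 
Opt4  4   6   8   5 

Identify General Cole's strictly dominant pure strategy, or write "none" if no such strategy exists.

C3 vs C1: Opt1: 2>-1, Opt2: 6>3, Opt3: 6>2, Opt4: 8>4.
C3 vs C2: Opt1: 2>1, Opt2: 6>4, Opt3: 6>2, Opt4: 8>6.
C3 vs C4: Opt1: 2>0, Opt2: 6>4, Opt3: 6>1, Opt4: 8>5.
C3 strictly beats every other strategy against every opponent action, so it is strictly dominant.

C3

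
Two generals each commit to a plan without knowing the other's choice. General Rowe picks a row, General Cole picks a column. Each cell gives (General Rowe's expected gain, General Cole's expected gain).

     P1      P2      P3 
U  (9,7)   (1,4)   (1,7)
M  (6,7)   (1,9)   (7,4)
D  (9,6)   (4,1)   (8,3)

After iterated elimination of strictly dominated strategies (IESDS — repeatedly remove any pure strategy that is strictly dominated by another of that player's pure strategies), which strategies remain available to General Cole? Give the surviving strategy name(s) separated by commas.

P1, P3

General Rowe's strategy M is strictly dominated by D (P1: 9>6, P2: 4>1, P3: 8>7) and is removed.
For General Cole, P1 strictly dominates P2 on the remaining rows (U: 7>4, D: 6>1); eliminate P2.
Among the remaining strategies, none is strictly dominated by another pure strategy of the same player, so the elimination stops.
Surviving strategies — General Rowe: {U, D}; General Cole: {P1, P3}.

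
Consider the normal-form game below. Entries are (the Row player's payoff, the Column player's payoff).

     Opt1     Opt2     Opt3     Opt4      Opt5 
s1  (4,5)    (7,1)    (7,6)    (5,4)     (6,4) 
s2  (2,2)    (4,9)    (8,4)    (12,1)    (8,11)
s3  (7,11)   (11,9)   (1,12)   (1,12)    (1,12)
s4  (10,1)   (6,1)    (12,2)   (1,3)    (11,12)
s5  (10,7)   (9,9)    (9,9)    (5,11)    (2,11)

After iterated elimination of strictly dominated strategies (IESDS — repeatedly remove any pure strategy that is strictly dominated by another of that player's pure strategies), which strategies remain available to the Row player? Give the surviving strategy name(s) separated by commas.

s4

For the Column player, Opt3 strictly dominates Opt1 on the remaining rows (s1: 6>5, s2: 4>2, s3: 12>11, s4: 2>1, s5: 9>7); eliminate Opt1.
For the Column player, Opt5 strictly dominates Opt2 on the remaining rows (s1: 4>1, s2: 11>9, s3: 12>9, s4: 12>1, s5: 11>9); eliminate Opt2.
Row s1 is eliminated: s2 beats it against every remaining column (Opt3: 8>7, Opt4: 12>5, Opt5: 8>6).
For the Row player, s2 strictly dominates s3 on the remaining columns (Opt3: 8>1, Opt4: 12>1, Opt5: 8>1); eliminate s3.
Column Opt3 is eliminated: Opt5 beats it against every remaining row (s2: 11>4, s4: 12>2, s5: 11>9).
Row s5 is eliminated: s2 beats it against every remaining column (Opt4: 12>5, Opt5: 8>2).
The Column player's strategy Opt4 is strictly dominated by Opt5 (s2: 11>1, s4: 12>3) and is removed.
For the Row player, s4 strictly dominates s2 on the remaining columns (Opt5: 11>8); eliminate s2.
Among the remaining strategies, none is strictly dominated by another pure strategy of the same player, so the elimination stops.
Surviving strategies — the Row player: {s4}; the Column player: {Opt5}.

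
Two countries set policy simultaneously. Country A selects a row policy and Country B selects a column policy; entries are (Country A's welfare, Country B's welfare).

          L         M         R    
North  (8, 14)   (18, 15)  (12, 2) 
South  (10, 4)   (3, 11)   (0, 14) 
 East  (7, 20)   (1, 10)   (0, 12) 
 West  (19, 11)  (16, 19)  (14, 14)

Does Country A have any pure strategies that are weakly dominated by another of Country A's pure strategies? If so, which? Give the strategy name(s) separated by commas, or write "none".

Nothing dominates North: South at M (18>3); East at L (8>7); West at M (18>16).
West weakly dominates South — L: 19>10, M: 16>3, R: 14>0.
East is weakly dominated by North (L: 8>7, M: 18>1, R: 12>0).
West: no other strategy beats it everywhere (North at L (19>8); South at L (19>10); East at L (19>7)).

South, East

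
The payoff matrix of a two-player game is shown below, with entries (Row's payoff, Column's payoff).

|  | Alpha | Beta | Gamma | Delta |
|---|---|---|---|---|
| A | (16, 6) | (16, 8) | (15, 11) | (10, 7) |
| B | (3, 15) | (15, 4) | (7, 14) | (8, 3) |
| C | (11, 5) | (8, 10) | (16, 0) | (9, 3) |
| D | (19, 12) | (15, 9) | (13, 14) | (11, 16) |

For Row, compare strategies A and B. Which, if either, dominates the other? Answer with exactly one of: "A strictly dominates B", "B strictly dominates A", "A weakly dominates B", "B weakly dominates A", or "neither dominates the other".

A strictly dominates B

A's payoffs vs B's, by Column's action — Alpha: 16>3, Beta: 16>15, Gamma: 15>7, Delta: 10>8.
A gives a strictly higher payoff against each opponent action, so A strictly dominates B.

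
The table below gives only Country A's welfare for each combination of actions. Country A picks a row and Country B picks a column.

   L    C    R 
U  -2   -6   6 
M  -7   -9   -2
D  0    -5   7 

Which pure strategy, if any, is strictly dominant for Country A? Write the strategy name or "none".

D

D vs U: L: 0>-2, C: -5>-6, R: 7>6.
D vs M: L: 0>-7, C: -5>-9, R: 7>-2.
D strictly beats every other strategy against every opponent action, so it is strictly dominant.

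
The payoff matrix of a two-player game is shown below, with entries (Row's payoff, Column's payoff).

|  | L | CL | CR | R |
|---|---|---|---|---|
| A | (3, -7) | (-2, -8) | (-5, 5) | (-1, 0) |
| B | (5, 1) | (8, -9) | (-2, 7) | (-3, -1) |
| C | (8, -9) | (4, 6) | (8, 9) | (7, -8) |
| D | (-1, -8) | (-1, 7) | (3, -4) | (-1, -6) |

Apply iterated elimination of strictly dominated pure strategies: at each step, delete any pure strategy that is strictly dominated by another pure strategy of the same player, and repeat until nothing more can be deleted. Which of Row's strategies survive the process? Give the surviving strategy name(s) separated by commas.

For Row, C strictly dominates A on the remaining columns (L: 8>3, CL: 4>-2, CR: 8>-5, R: 7>-1); eliminate A.
Row D is eliminated: C beats it against every remaining column (L: 8>-1, CL: 4>-1, CR: 8>3, R: 7>-1).
For Column, CR strictly dominates L on the remaining rows (B: 7>1, C: 9>-9); eliminate L.
Column CL is eliminated: CR beats it against every remaining row (B: 7>-9, C: 9>6).
Row B is eliminated: C beats it against every remaining column (CR: 8>-2, R: 7>-3).
Column's strategy R is strictly dominated by CR (C: 9>-8) and is removed.
Among the remaining strategies, none is strictly dominated by another pure strategy of the same player, so the elimination stops.
Surviving strategies — Row: {C}; Column: {CR}.

C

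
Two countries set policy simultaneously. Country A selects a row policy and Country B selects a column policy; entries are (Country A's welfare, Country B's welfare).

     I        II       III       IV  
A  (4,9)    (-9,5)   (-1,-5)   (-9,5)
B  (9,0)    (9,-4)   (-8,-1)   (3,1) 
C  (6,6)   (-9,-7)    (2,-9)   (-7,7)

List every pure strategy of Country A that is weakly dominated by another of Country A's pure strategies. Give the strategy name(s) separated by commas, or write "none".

A

A is weakly dominated by C (I: 6>4, II: -9=-9, III: 2>-1, IV: -7>-9).
B: no other strategy beats it everywhere (A at I (9>4); C at I (9>6)).
C: no other strategy beats it everywhere (A at I (6>4); B at III (2>-8)).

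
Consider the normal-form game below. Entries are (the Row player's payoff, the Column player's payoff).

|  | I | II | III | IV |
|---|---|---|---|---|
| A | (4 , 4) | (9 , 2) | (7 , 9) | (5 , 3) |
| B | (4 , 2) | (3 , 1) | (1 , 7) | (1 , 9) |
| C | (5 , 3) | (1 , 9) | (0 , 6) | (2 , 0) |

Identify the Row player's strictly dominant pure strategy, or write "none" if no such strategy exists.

none

A fails to dominate B at I (4=4).
B fails to dominate A at I (4=4).
C fails to dominate A at II (1<9).
No single strategy dominates all the others.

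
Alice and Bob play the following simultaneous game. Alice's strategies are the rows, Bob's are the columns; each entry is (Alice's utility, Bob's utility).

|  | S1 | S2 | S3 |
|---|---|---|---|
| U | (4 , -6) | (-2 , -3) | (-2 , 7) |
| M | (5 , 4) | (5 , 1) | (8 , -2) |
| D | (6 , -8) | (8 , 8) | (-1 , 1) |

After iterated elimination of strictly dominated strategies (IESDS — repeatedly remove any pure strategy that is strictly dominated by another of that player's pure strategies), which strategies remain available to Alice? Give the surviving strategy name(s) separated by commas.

For Alice, M strictly dominates U on the remaining columns (S1: 5>4, S2: 5>-2, S3: 8>-2); eliminate U.
For Bob, S2 strictly dominates S3 on the remaining rows (M: 1>-2, D: 8>1); eliminate S3.
Alice's strategy M is strictly dominated by D (S1: 6>5, S2: 8>5) and is removed.
For Bob, S2 strictly dominates S1 on the remaining rows (D: 8>-8); eliminate S1.
Among the remaining strategies, none is strictly dominated by another pure strategy of the same player, so the elimination stops.
Surviving strategies — Alice: {D}; Bob: {S2}.

D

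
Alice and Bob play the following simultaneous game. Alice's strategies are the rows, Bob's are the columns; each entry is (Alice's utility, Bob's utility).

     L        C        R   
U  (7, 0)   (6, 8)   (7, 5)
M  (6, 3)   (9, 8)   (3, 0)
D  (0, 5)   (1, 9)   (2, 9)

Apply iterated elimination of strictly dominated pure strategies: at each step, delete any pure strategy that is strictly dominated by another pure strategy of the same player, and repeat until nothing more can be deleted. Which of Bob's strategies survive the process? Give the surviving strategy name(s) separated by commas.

C

For Alice, U strictly dominates D on the remaining columns (L: 7>0, C: 6>1, R: 7>2); eliminate D.
Column L is eliminated: C beats it against every remaining row (U: 8>0, M: 8>3).
For Bob, C strictly dominates R on the remaining rows (U: 8>5, M: 8>0); eliminate R.
For Alice, M strictly dominates U on the remaining columns (C: 9>6); eliminate U.
Among the remaining strategies, none is strictly dominated by another pure strategy of the same player, so the elimination stops.
Surviving strategies — Alice: {M}; Bob: {C}.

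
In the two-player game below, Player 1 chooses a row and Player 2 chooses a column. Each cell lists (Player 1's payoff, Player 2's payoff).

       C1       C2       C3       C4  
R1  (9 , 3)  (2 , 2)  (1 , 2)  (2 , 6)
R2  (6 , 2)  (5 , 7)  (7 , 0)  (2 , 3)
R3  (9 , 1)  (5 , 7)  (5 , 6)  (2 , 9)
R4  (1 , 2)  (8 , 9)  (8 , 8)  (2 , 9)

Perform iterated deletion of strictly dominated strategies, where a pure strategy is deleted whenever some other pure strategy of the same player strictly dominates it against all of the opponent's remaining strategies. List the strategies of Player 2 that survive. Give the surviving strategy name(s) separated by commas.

C2, C4

Column C1 is eliminated: C4 beats it against every remaining row (R1: 6>3, R2: 3>2, R3: 9>1, R4: 9>2).
Player 2's strategy C3 is strictly dominated by C4 (R1: 6>2, R2: 3>0, R3: 9>6, R4: 9>8) and is removed.
Among the remaining strategies, none is strictly dominated by another pure strategy of the same player, so the elimination stops.
Surviving strategies — Player 1: {R1, R2, R3, R4}; Player 2: {C2, C4}.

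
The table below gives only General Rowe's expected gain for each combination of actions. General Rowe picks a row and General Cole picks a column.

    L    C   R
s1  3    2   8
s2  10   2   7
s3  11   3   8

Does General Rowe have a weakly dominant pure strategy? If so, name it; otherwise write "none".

s3

s3 vs s1: L: 11>3, C: 3>2, R: 8=8.
s3 vs s2: L: 11>10, C: 3>2, R: 8>7.
s3 is at least as good as every other strategy against every opponent action, so it is weakly dominant.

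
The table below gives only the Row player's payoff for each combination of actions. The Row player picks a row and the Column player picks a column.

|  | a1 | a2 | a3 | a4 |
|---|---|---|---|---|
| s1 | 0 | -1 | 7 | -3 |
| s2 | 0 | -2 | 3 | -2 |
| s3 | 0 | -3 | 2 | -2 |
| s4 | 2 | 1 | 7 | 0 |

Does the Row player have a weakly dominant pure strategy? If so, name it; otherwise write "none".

s4 vs s1: a1: 2>0, a2: 1>-1, a3: 7=7, a4: 0>-3.
s4 vs s2: a1: 2>0, a2: 1>-2, a3: 7>3, a4: 0>-2.
s4 vs s3: a1: 2>0, a2: 1>-3, a3: 7>2, a4: 0>-2.
s4 is at least as good as every other strategy against every opponent action, so it is weakly dominant.

s4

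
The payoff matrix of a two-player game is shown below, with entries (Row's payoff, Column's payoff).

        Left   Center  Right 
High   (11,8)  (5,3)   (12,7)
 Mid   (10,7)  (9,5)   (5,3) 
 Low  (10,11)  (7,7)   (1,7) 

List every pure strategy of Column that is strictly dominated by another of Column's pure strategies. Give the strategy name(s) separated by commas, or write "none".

Left: no other strategy beats it everywhere (Center at High (8>3); Right at High (8>7)).
Left strictly dominates Center — High: 8>3, Mid: 7>5, Low: 11>7.
Right: dominated, since Left does at least as well everywhere (High: 8>7, Mid: 7>3, Low: 11>7).

Center, Right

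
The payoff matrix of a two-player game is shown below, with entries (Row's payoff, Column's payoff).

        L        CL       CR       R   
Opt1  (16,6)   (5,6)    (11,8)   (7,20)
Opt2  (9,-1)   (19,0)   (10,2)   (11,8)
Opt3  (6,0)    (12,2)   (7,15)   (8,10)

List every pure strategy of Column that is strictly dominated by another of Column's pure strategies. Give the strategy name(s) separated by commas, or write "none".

L, CL

CR strictly dominates L — Opt1: 8>6, Opt2: 2>-1, Opt3: 15>0.
CL is strictly dominated by CR (Opt1: 8>6, Opt2: 2>0, Opt3: 15>2).
CR: no other strategy beats it everywhere (L at Opt1 (8>6); CL at Opt1 (8>6); R at Opt3 (15>10)).
R: no other strategy beats it everywhere (L at Opt1 (20>6); CL at Opt1 (20>6); CR at Opt1 (20>8)).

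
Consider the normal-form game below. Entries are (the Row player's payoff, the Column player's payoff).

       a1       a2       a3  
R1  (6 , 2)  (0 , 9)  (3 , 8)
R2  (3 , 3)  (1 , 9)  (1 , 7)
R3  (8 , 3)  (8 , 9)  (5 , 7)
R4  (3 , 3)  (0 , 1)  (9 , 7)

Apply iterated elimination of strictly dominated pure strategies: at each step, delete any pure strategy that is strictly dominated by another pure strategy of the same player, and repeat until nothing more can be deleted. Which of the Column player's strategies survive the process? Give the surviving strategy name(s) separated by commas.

a2, a3

Row R1 is eliminated: R3 beats it against every remaining column (a1: 8>6, a2: 8>0, a3: 5>3).
For the Row player, R3 strictly dominates R2 on the remaining columns (a1: 8>3, a2: 8>1, a3: 5>1); eliminate R2.
Column a1 is eliminated: a3 beats it against every remaining row (R3: 7>3, R4: 7>3).
Among the remaining strategies, none is strictly dominated by another pure strategy of the same player, so the elimination stops.
Surviving strategies — the Row player: {R3, R4}; the Column player: {a2, a3}.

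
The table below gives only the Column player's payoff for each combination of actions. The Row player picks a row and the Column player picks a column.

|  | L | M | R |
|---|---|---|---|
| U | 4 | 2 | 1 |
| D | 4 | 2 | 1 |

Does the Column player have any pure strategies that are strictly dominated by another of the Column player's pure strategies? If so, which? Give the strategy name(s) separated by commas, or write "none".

M, R

L: no other strategy beats it everywhere (M at U (4>2); R at U (4>1)).
M: dominated, since L does at least as well everywhere (U: 4>2, D: 4>2).
L strictly dominates R — U: 4>1, D: 4>1.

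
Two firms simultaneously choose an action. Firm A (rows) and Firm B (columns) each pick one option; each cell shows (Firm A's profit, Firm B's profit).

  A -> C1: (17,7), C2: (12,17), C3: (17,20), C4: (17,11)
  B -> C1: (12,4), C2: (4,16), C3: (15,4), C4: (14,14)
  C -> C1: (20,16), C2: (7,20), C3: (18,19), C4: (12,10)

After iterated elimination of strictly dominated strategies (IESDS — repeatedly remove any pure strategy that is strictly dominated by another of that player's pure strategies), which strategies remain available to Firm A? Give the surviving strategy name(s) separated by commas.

For Firm A, A strictly dominates B on the remaining columns (C1: 17>12, C2: 12>4, C3: 17>15, C4: 17>14); eliminate B.
Column C1 is eliminated: C2 beats it against every remaining row (A: 17>7, C: 20>16).
Firm B's strategy C4 is strictly dominated by C2 (A: 17>11, C: 20>10) and is removed.
Among the remaining strategies, none is strictly dominated by another pure strategy of the same player, so the elimination stops.
Surviving strategies — Firm A: {A, C}; Firm B: {C2, C3}.

A, C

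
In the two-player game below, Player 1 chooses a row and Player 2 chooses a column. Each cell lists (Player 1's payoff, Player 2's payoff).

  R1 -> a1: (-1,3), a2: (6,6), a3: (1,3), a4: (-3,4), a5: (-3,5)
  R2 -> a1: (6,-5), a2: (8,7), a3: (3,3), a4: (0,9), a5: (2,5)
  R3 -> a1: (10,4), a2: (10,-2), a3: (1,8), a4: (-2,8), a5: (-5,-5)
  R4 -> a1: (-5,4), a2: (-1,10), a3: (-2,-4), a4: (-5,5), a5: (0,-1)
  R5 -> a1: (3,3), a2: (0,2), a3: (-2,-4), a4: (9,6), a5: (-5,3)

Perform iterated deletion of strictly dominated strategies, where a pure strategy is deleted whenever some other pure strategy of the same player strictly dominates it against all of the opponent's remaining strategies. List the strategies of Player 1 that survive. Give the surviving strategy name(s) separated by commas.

Row R1 is eliminated: R2 beats it against every remaining column (a1: 6>-1, a2: 8>6, a3: 3>1, a4: 0>-3, a5: 2>-3).
Row R4 is eliminated: R2 beats it against every remaining column (a1: 6>-5, a2: 8>-1, a3: 3>-2, a4: 0>-5, a5: 2>0).
Column a1 is eliminated: a4 beats it against every remaining row (R2: 9>-5, R3: 8>4, R5: 6>3).
Column a2 is eliminated: a4 beats it against every remaining row (R2: 9>7, R3: 8>-2, R5: 6>2).
Row R3 is eliminated: R2 beats it against every remaining column (a3: 3>1, a4: 0>-2, a5: 2>-5).
For Player 2, a4 strictly dominates a3 on the remaining rows (R2: 9>3, R5: 6>-4); eliminate a3.
Player 2's strategy a5 is strictly dominated by a4 (R2: 9>5, R5: 6>3) and is removed.
For Player 1, R5 strictly dominates R2 on the remaining columns (a4: 9>0); eliminate R2.
Among the remaining strategies, none is strictly dominated by another pure strategy of the same player, so the elimination stops.
Surviving strategies — Player 1: {R5}; Player 2: {a4}.

R5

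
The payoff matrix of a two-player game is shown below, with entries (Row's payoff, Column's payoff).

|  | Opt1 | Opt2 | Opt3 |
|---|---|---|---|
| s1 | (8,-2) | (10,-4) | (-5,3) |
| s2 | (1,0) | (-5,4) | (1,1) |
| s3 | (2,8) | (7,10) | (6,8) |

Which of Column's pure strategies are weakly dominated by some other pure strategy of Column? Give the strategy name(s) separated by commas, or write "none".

Opt1

Opt3 weakly dominates Opt1 — s1: 3>-2, s2: 1>0, s3: 8=8.
Opt2: no other strategy beats it everywhere (Opt1 at s2 (4>0); Opt3 at s2 (4>1)).
Opt3 is not dominated — it holds its own against Opt1 at s1 (3>-2); Opt2 at s1 (3>-4).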